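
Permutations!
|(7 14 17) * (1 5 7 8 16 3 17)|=4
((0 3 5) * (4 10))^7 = (0 3 5)(4 10)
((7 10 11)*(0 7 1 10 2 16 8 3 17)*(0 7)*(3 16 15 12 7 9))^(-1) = ((1 10 11)(2 15 12 7)(3 17 9)(8 16))^(-1) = (1 11 10)(2 7 12 15)(3 9 17)(8 16)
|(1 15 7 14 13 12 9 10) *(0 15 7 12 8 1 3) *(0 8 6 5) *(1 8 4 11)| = 14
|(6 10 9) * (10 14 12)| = |(6 14 12 10 9)| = 5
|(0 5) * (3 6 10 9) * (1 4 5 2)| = 20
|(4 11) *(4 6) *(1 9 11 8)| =6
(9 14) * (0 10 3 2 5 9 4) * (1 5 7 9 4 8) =(0 10 3 2 7 9 14 8 1 5 4) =[10, 5, 7, 2, 0, 4, 6, 9, 1, 14, 3, 11, 12, 13, 8]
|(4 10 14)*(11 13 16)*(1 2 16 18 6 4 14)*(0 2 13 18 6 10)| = |(0 2 16 11 18 10 1 13 6 4)| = 10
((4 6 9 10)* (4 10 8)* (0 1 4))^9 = (10)(0 6)(1 9)(4 8)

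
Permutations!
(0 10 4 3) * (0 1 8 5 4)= (0 10)(1 8 5 4 3)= [10, 8, 2, 1, 3, 4, 6, 7, 5, 9, 0]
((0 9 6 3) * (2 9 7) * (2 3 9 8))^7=(0 7 3)(2 8)(6 9)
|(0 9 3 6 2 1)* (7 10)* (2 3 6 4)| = 14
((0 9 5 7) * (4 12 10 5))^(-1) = ((0 9 4 12 10 5 7))^(-1) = (0 7 5 10 12 4 9)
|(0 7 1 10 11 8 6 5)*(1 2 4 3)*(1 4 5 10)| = |(0 7 2 5)(3 4)(6 10 11 8)| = 4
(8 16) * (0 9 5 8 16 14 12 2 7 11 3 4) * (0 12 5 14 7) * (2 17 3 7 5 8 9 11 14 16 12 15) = [11, 1, 0, 4, 15, 9, 6, 14, 5, 16, 10, 7, 17, 13, 8, 2, 12, 3] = (0 11 7 14 8 5 9 16 12 17 3 4 15 2)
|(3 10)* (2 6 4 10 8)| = |(2 6 4 10 3 8)| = 6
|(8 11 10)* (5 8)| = |(5 8 11 10)| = 4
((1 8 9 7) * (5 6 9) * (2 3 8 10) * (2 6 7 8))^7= (10)(2 3)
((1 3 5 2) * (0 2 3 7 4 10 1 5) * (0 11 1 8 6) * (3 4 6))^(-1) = (0 6 7 1 11 3 8 10 4 5 2)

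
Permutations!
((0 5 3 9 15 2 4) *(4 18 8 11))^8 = ((0 5 3 9 15 2 18 8 11 4))^8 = (0 11 18 15 3)(2 9 5 4 8)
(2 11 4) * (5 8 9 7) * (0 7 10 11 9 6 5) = (0 7)(2 9 10 11 4)(5 8 6) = [7, 1, 9, 3, 2, 8, 5, 0, 6, 10, 11, 4]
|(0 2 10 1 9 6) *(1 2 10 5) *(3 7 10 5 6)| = |(0 5 1 9 3 7 10 2 6)| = 9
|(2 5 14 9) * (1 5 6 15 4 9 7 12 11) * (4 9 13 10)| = |(1 5 14 7 12 11)(2 6 15 9)(4 13 10)| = 12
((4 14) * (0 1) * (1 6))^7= (0 6 1)(4 14)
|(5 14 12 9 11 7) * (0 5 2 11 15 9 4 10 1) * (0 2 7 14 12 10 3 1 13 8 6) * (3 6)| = 40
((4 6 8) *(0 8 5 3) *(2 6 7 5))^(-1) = ((0 8 4 7 5 3)(2 6))^(-1) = (0 3 5 7 4 8)(2 6)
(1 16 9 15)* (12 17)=(1 16 9 15)(12 17)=[0, 16, 2, 3, 4, 5, 6, 7, 8, 15, 10, 11, 17, 13, 14, 1, 9, 12]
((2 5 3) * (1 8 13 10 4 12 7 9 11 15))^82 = ((1 8 13 10 4 12 7 9 11 15)(2 5 3))^82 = (1 13 4 7 11)(2 5 3)(8 10 12 9 15)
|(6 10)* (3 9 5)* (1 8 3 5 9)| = |(1 8 3)(6 10)| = 6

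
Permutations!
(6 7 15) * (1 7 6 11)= (1 7 15 11)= [0, 7, 2, 3, 4, 5, 6, 15, 8, 9, 10, 1, 12, 13, 14, 11]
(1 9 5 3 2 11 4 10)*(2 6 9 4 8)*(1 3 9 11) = (1 4 10 3 6 11 8 2)(5 9) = [0, 4, 1, 6, 10, 9, 11, 7, 2, 5, 3, 8]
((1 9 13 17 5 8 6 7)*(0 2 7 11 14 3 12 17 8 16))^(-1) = (0 16 5 17 12 3 14 11 6 8 13 9 1 7 2)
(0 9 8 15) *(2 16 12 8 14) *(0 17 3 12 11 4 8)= (0 9 14 2 16 11 4 8 15 17 3 12)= [9, 1, 16, 12, 8, 5, 6, 7, 15, 14, 10, 4, 0, 13, 2, 17, 11, 3]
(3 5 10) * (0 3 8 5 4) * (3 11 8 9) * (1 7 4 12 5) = (0 11 8 1 7 4)(3 12 5 10 9) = [11, 7, 2, 12, 0, 10, 6, 4, 1, 3, 9, 8, 5]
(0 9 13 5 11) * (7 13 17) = (0 9 17 7 13 5 11) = [9, 1, 2, 3, 4, 11, 6, 13, 8, 17, 10, 0, 12, 5, 14, 15, 16, 7]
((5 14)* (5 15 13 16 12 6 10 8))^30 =(5 13 6)(8 15 12)(10 14 16)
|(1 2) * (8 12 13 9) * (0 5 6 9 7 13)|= |(0 5 6 9 8 12)(1 2)(7 13)|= 6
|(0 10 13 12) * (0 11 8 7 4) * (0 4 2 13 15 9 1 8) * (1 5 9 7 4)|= 24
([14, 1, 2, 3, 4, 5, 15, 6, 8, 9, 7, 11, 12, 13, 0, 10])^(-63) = (0 14)(6 15 10 7)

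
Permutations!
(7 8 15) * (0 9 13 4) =(0 9 13 4)(7 8 15) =[9, 1, 2, 3, 0, 5, 6, 8, 15, 13, 10, 11, 12, 4, 14, 7]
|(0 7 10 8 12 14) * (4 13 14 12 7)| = 12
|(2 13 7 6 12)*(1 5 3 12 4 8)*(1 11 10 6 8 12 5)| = |(2 13 7 8 11 10 6 4 12)(3 5)| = 18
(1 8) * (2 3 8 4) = (1 4 2 3 8) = [0, 4, 3, 8, 2, 5, 6, 7, 1]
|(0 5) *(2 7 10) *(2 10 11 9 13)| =10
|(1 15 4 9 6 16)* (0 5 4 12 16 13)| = |(0 5 4 9 6 13)(1 15 12 16)| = 12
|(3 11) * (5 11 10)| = 4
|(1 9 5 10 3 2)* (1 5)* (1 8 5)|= 7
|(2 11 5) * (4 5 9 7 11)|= 3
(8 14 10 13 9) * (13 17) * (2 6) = (2 6)(8 14 10 17 13 9) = [0, 1, 6, 3, 4, 5, 2, 7, 14, 8, 17, 11, 12, 9, 10, 15, 16, 13]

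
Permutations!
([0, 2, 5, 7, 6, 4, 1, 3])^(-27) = (1 4 2 6 5)(3 7)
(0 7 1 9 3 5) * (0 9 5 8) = (0 7 1 5 9 3 8) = [7, 5, 2, 8, 4, 9, 6, 1, 0, 3]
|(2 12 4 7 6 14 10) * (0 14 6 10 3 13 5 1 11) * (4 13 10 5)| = |(0 14 3 10 2 12 13 4 7 5 1 11)| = 12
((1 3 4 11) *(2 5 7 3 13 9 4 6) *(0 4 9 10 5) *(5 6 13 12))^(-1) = (0 2 6 10 13 3 7 5 12 1 11 4)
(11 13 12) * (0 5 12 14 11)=(0 5 12)(11 13 14)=[5, 1, 2, 3, 4, 12, 6, 7, 8, 9, 10, 13, 0, 14, 11]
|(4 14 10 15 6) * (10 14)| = 4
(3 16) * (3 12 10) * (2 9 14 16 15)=(2 9 14 16 12 10 3 15)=[0, 1, 9, 15, 4, 5, 6, 7, 8, 14, 3, 11, 10, 13, 16, 2, 12]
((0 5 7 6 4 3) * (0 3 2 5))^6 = ((2 5 7 6 4))^6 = (2 5 7 6 4)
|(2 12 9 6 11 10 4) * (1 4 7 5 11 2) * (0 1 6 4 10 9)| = 11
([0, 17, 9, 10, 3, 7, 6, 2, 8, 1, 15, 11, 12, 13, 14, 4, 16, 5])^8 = (1 5 2)(7 9 17)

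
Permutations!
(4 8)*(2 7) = [0, 1, 7, 3, 8, 5, 6, 2, 4] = (2 7)(4 8)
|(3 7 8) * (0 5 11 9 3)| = |(0 5 11 9 3 7 8)| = 7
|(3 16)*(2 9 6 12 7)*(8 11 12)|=|(2 9 6 8 11 12 7)(3 16)|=14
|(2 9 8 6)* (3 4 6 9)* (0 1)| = |(0 1)(2 3 4 6)(8 9)| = 4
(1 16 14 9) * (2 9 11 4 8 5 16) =(1 2 9)(4 8 5 16 14 11) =[0, 2, 9, 3, 8, 16, 6, 7, 5, 1, 10, 4, 12, 13, 11, 15, 14]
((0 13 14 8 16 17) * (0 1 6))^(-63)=(0 13 14 8 16 17 1 6)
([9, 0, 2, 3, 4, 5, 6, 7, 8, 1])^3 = (9)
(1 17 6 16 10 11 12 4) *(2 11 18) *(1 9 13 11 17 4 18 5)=(1 4 9 13 11 12 18 2 17 6 16 10 5)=[0, 4, 17, 3, 9, 1, 16, 7, 8, 13, 5, 12, 18, 11, 14, 15, 10, 6, 2]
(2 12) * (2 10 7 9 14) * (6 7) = (2 12 10 6 7 9 14) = [0, 1, 12, 3, 4, 5, 7, 9, 8, 14, 6, 11, 10, 13, 2]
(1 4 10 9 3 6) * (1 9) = (1 4 10)(3 6 9) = [0, 4, 2, 6, 10, 5, 9, 7, 8, 3, 1]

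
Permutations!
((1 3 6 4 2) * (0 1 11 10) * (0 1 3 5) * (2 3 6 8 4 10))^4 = (11)(0 5 1 10 6)(3 8 4)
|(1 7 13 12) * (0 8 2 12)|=7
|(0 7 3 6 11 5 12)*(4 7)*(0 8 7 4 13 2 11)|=10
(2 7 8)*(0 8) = (0 8 2 7) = [8, 1, 7, 3, 4, 5, 6, 0, 2]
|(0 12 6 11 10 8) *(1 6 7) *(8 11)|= |(0 12 7 1 6 8)(10 11)|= 6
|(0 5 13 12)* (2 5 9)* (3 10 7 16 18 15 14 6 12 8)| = 15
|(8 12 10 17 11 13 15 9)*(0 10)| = 9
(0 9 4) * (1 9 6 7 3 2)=[6, 9, 1, 2, 0, 5, 7, 3, 8, 4]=(0 6 7 3 2 1 9 4)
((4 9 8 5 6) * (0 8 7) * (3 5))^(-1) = (0 7 9 4 6 5 3 8)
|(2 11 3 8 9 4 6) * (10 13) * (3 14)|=8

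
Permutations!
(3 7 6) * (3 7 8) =[0, 1, 2, 8, 4, 5, 7, 6, 3] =(3 8)(6 7)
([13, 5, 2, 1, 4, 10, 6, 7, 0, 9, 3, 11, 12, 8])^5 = (0 8 13)(1 5 10 3)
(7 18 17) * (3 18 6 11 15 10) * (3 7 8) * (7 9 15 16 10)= [0, 1, 2, 18, 4, 5, 11, 6, 3, 15, 9, 16, 12, 13, 14, 7, 10, 8, 17]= (3 18 17 8)(6 11 16 10 9 15 7)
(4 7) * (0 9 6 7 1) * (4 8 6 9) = (9)(0 4 1)(6 7 8) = [4, 0, 2, 3, 1, 5, 7, 8, 6, 9]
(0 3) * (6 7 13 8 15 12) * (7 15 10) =(0 3)(6 15 12)(7 13 8 10) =[3, 1, 2, 0, 4, 5, 15, 13, 10, 9, 7, 11, 6, 8, 14, 12]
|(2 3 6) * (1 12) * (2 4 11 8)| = 6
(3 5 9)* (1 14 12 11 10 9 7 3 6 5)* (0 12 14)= [12, 0, 2, 1, 4, 7, 5, 3, 8, 6, 9, 10, 11, 13, 14]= (14)(0 12 11 10 9 6 5 7 3 1)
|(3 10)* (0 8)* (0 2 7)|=4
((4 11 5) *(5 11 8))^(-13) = (11)(4 5 8)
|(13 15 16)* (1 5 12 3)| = 12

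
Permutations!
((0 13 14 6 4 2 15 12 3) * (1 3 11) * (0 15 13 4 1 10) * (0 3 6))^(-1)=(0 14 13 2 4)(1 6)(3 10 11 12 15)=((0 4 2 13 14)(1 6)(3 15 12 11 10))^(-1)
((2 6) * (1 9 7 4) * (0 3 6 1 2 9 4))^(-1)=((0 3 6 9 7)(1 4 2))^(-1)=(0 7 9 6 3)(1 2 4)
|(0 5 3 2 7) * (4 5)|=|(0 4 5 3 2 7)|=6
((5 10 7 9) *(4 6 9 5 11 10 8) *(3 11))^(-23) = (3 5 9 7 6 10 4 11 8) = ((3 11 10 7 5 8 4 6 9))^(-23)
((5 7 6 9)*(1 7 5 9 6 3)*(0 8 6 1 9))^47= ((0 8 6 1 7 3 9))^47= (0 3 1 8 9 7 6)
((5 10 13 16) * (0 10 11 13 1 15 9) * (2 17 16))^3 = (0 15 10 9 1)(2 5)(11 17)(13 16)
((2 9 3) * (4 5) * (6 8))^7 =((2 9 3)(4 5)(6 8))^7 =(2 9 3)(4 5)(6 8)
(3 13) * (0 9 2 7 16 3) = [9, 1, 7, 13, 4, 5, 6, 16, 8, 2, 10, 11, 12, 0, 14, 15, 3] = (0 9 2 7 16 3 13)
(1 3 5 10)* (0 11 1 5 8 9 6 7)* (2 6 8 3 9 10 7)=(0 11 1 9 8 10 5 7)(2 6)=[11, 9, 6, 3, 4, 7, 2, 0, 10, 8, 5, 1]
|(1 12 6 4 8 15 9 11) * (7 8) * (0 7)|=|(0 7 8 15 9 11 1 12 6 4)|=10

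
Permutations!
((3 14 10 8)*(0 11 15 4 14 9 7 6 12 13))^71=((0 11 15 4 14 10 8 3 9 7 6 12 13))^71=(0 8 13 10 12 14 6 4 7 15 9 11 3)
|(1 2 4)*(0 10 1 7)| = 6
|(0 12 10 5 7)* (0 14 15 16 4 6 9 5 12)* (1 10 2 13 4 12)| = 22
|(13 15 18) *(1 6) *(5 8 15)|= 10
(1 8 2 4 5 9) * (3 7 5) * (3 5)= [0, 8, 4, 7, 5, 9, 6, 3, 2, 1]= (1 8 2 4 5 9)(3 7)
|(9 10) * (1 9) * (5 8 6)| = 3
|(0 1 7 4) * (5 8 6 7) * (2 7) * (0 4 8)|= 12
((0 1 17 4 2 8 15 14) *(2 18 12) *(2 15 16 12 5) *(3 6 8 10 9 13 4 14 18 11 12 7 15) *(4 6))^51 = (0 14 17 1)(2 7 13 5 16 9 18 8 10 15 6)(3 12 11 4) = ((0 1 17 14)(2 10 9 13 6 8 16 7 15 18 5)(3 4 11 12))^51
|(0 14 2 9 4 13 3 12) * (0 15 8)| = 10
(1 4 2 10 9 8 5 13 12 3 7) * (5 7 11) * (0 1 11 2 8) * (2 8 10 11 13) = (0 1 4 10 9)(2 11 5)(3 8 7 13 12) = [1, 4, 11, 8, 10, 2, 6, 13, 7, 0, 9, 5, 3, 12]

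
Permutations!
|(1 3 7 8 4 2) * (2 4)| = |(1 3 7 8 2)| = 5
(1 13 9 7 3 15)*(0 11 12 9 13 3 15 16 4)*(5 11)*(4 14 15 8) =(0 5 11 12 9 7 8 4)(1 3 16 14 15) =[5, 3, 2, 16, 0, 11, 6, 8, 4, 7, 10, 12, 9, 13, 15, 1, 14]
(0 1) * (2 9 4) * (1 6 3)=(0 6 3 1)(2 9 4)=[6, 0, 9, 1, 2, 5, 3, 7, 8, 4]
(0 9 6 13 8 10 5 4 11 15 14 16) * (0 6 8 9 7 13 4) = (0 7 13 9 8 10 5)(4 11 15 14 16 6) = [7, 1, 2, 3, 11, 0, 4, 13, 10, 8, 5, 15, 12, 9, 16, 14, 6]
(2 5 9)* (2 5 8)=(2 8)(5 9)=[0, 1, 8, 3, 4, 9, 6, 7, 2, 5]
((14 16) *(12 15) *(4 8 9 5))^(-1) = (4 5 9 8)(12 15)(14 16)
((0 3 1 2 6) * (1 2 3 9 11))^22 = ((0 9 11 1 3 2 6))^22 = (0 9 11 1 3 2 6)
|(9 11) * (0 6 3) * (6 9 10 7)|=|(0 9 11 10 7 6 3)|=7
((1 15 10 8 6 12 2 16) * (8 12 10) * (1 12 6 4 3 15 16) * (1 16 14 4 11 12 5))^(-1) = (1 5 16 2 12 11 8 15 3 4 14)(6 10) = ((1 14 4 3 15 8 11 12 2 16 5)(6 10))^(-1)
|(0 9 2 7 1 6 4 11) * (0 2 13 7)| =9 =|(0 9 13 7 1 6 4 11 2)|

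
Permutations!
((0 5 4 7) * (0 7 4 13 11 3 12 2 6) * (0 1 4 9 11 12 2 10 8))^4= (0 10 13)(1 3 4 2 9 6 11)(5 8 12)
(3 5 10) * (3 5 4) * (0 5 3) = (0 5 10 3 4) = [5, 1, 2, 4, 0, 10, 6, 7, 8, 9, 3]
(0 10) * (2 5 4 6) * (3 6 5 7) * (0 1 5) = (0 10 1 5 4)(2 7 3 6) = [10, 5, 7, 6, 0, 4, 2, 3, 8, 9, 1]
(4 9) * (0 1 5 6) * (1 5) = (0 5 6)(4 9) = [5, 1, 2, 3, 9, 6, 0, 7, 8, 4]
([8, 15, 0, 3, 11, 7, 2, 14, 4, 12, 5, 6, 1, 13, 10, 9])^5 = [2, 15, 6, 3, 8, 7, 11, 14, 0, 12, 5, 4, 1, 13, 10, 9]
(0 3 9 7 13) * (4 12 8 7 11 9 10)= (0 3 10 4 12 8 7 13)(9 11)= [3, 1, 2, 10, 12, 5, 6, 13, 7, 11, 4, 9, 8, 0]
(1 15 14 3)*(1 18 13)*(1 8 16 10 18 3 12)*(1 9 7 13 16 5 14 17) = (1 15 17)(5 14 12 9 7 13 8)(10 18 16) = [0, 15, 2, 3, 4, 14, 6, 13, 5, 7, 18, 11, 9, 8, 12, 17, 10, 1, 16]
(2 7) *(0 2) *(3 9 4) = (0 2 7)(3 9 4) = [2, 1, 7, 9, 3, 5, 6, 0, 8, 4]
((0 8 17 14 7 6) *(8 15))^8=(0 15 8 17 14 7 6)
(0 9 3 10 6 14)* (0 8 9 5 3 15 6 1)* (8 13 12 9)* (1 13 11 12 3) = (0 5 1)(3 10 13)(6 14 11 12 9 15) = [5, 0, 2, 10, 4, 1, 14, 7, 8, 15, 13, 12, 9, 3, 11, 6]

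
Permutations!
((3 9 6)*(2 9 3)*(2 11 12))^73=(2 11 9 12 6)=((2 9 6 11 12))^73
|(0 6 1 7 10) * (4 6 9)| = |(0 9 4 6 1 7 10)| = 7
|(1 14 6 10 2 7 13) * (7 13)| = |(1 14 6 10 2 13)| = 6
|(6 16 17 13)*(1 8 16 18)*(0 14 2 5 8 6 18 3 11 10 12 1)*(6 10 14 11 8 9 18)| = |(0 11 14 2 5 9 18)(1 10 12)(3 8 16 17 13 6)| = 42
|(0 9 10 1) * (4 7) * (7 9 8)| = 7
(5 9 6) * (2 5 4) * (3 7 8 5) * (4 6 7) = (2 3 4)(5 9 7 8) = [0, 1, 3, 4, 2, 9, 6, 8, 5, 7]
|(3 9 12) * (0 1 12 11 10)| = 7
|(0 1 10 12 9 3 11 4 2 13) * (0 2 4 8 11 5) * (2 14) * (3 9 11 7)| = |(0 1 10 12 11 8 7 3 5)(2 13 14)| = 9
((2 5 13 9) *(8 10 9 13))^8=(13)(2 10 5 9 8)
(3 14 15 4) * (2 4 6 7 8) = (2 4 3 14 15 6 7 8) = [0, 1, 4, 14, 3, 5, 7, 8, 2, 9, 10, 11, 12, 13, 15, 6]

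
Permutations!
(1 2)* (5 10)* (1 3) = (1 2 3)(5 10) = [0, 2, 3, 1, 4, 10, 6, 7, 8, 9, 5]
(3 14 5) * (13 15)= (3 14 5)(13 15)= [0, 1, 2, 14, 4, 3, 6, 7, 8, 9, 10, 11, 12, 15, 5, 13]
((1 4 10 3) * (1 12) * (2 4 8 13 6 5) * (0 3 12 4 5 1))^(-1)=(0 12 10 4 3)(1 6 13 8)(2 5)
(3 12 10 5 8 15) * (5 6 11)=(3 12 10 6 11 5 8 15)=[0, 1, 2, 12, 4, 8, 11, 7, 15, 9, 6, 5, 10, 13, 14, 3]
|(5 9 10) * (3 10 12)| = |(3 10 5 9 12)| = 5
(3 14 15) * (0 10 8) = (0 10 8)(3 14 15) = [10, 1, 2, 14, 4, 5, 6, 7, 0, 9, 8, 11, 12, 13, 15, 3]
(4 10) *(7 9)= (4 10)(7 9)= [0, 1, 2, 3, 10, 5, 6, 9, 8, 7, 4]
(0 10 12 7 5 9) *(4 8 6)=(0 10 12 7 5 9)(4 8 6)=[10, 1, 2, 3, 8, 9, 4, 5, 6, 0, 12, 11, 7]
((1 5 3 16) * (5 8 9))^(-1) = ((1 8 9 5 3 16))^(-1) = (1 16 3 5 9 8)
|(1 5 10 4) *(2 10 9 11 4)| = 10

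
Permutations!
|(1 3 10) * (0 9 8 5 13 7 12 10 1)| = |(0 9 8 5 13 7 12 10)(1 3)| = 8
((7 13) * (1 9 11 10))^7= ((1 9 11 10)(7 13))^7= (1 10 11 9)(7 13)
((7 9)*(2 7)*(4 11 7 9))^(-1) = (2 9)(4 7 11)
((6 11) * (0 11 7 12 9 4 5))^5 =((0 11 6 7 12 9 4 5))^5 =(0 9 6 5 12 11 4 7)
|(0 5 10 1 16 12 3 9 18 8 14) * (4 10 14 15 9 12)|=|(0 5 14)(1 16 4 10)(3 12)(8 15 9 18)|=12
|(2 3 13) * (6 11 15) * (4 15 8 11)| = 6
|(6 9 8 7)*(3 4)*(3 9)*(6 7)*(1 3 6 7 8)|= 4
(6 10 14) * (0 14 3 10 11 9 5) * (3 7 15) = (0 14 6 11 9 5)(3 10 7 15) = [14, 1, 2, 10, 4, 0, 11, 15, 8, 5, 7, 9, 12, 13, 6, 3]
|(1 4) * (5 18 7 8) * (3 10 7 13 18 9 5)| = 4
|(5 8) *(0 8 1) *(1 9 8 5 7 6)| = 7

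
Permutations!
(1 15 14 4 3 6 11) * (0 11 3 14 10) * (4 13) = (0 11 1 15 10)(3 6)(4 14 13) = [11, 15, 2, 6, 14, 5, 3, 7, 8, 9, 0, 1, 12, 4, 13, 10]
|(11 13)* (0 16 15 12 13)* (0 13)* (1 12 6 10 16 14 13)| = 12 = |(0 14 13 11 1 12)(6 10 16 15)|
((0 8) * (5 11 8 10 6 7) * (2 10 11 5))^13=((0 11 8)(2 10 6 7))^13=(0 11 8)(2 10 6 7)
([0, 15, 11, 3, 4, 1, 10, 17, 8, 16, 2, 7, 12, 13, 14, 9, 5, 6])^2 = [0, 9, 7, 3, 4, 15, 2, 6, 8, 5, 11, 17, 12, 13, 14, 16, 1, 10]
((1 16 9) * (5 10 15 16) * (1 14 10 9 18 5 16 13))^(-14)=(1 9 13 5 15 18 10 16 14)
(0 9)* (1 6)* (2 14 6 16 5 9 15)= (0 15 2 14 6 1 16 5 9)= [15, 16, 14, 3, 4, 9, 1, 7, 8, 0, 10, 11, 12, 13, 6, 2, 5]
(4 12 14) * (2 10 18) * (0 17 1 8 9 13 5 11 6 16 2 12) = (0 17 1 8 9 13 5 11 6 16 2 10 18 12 14 4) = [17, 8, 10, 3, 0, 11, 16, 7, 9, 13, 18, 6, 14, 5, 4, 15, 2, 1, 12]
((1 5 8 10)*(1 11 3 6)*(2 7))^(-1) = (1 6 3 11 10 8 5)(2 7)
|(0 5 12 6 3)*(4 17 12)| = 7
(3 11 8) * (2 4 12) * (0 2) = (0 2 4 12)(3 11 8) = [2, 1, 4, 11, 12, 5, 6, 7, 3, 9, 10, 8, 0]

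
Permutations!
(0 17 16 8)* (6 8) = [17, 1, 2, 3, 4, 5, 8, 7, 0, 9, 10, 11, 12, 13, 14, 15, 6, 16] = (0 17 16 6 8)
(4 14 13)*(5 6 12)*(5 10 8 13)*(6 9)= [0, 1, 2, 3, 14, 9, 12, 7, 13, 6, 8, 11, 10, 4, 5]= (4 14 5 9 6 12 10 8 13)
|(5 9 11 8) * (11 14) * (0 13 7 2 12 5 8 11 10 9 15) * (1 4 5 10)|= |(0 13 7 2 12 10 9 14 1 4 5 15)|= 12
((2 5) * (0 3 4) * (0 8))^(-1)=(0 8 4 3)(2 5)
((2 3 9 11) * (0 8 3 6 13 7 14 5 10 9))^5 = (0 3 8)(2 5 6 10 13 9 7 11 14)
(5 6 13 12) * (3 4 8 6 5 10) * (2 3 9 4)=(2 3)(4 8 6 13 12 10 9)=[0, 1, 3, 2, 8, 5, 13, 7, 6, 4, 9, 11, 10, 12]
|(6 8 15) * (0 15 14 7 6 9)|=12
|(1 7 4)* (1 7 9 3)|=6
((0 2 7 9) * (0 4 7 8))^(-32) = (0 2 8)(4 7 9)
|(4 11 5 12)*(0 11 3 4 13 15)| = 6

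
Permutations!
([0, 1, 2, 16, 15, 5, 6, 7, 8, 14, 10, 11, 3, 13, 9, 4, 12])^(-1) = (3 12 16)(4 15)(9 14)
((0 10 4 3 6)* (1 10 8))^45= (0 10 6 1 3 8 4)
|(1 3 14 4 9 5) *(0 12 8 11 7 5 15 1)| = 6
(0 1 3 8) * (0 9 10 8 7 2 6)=(0 1 3 7 2 6)(8 9 10)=[1, 3, 6, 7, 4, 5, 0, 2, 9, 10, 8]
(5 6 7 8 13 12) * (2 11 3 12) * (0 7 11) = (0 7 8 13 2)(3 12 5 6 11) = [7, 1, 0, 12, 4, 6, 11, 8, 13, 9, 10, 3, 5, 2]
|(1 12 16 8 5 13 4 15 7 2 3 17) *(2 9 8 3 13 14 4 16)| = 7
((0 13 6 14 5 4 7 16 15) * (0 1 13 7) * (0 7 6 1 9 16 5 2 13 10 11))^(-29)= (0 2 10 6 13 11 14 1)(4 7 5)(9 16 15)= ((0 6 14 2 13 1 10 11)(4 7 5)(9 16 15))^(-29)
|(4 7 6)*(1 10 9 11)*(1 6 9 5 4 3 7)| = 20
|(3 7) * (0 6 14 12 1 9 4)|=14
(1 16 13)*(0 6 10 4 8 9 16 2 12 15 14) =(0 6 10 4 8 9 16 13 1 2 12 15 14) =[6, 2, 12, 3, 8, 5, 10, 7, 9, 16, 4, 11, 15, 1, 0, 14, 13]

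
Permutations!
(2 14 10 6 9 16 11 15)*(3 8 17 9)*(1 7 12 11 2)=(1 7 12 11 15)(2 14 10 6 3 8 17 9 16)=[0, 7, 14, 8, 4, 5, 3, 12, 17, 16, 6, 15, 11, 13, 10, 1, 2, 9]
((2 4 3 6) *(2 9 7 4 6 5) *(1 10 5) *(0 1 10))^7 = ((0 1)(2 6 9 7 4 3 10 5))^7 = (0 1)(2 5 10 3 4 7 9 6)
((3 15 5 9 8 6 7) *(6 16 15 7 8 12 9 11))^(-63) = ((3 7)(5 11 6 8 16 15)(9 12))^(-63) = (3 7)(5 8)(6 15)(9 12)(11 16)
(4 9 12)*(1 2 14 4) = (1 2 14 4 9 12) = [0, 2, 14, 3, 9, 5, 6, 7, 8, 12, 10, 11, 1, 13, 4]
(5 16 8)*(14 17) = (5 16 8)(14 17) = [0, 1, 2, 3, 4, 16, 6, 7, 5, 9, 10, 11, 12, 13, 17, 15, 8, 14]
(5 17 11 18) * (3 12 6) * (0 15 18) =(0 15 18 5 17 11)(3 12 6) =[15, 1, 2, 12, 4, 17, 3, 7, 8, 9, 10, 0, 6, 13, 14, 18, 16, 11, 5]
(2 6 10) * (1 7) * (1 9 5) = (1 7 9 5)(2 6 10) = [0, 7, 6, 3, 4, 1, 10, 9, 8, 5, 2]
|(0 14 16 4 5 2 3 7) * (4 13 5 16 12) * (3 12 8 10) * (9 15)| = 6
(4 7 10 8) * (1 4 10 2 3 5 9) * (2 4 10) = (1 10 8 2 3 5 9)(4 7) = [0, 10, 3, 5, 7, 9, 6, 4, 2, 1, 8]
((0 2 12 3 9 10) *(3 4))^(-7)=((0 2 12 4 3 9 10))^(-7)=(12)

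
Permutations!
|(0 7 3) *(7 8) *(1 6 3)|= |(0 8 7 1 6 3)|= 6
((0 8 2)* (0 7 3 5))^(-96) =(8)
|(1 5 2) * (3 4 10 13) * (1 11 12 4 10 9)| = 21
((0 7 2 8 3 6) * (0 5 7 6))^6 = (0 3 8 2 7 5 6)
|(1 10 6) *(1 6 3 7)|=|(1 10 3 7)|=4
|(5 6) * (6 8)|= |(5 8 6)|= 3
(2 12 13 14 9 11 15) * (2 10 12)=(9 11 15 10 12 13 14)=[0, 1, 2, 3, 4, 5, 6, 7, 8, 11, 12, 15, 13, 14, 9, 10]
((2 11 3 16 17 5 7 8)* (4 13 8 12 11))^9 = (2 4 13 8)(3 17 7 11 16 5 12)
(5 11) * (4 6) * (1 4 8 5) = (1 4 6 8 5 11) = [0, 4, 2, 3, 6, 11, 8, 7, 5, 9, 10, 1]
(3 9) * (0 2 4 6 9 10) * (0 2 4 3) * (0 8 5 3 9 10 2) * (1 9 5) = (0 4 6 10)(1 9 8)(2 5 3) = [4, 9, 5, 2, 6, 3, 10, 7, 1, 8, 0]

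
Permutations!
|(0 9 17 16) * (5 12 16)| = |(0 9 17 5 12 16)| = 6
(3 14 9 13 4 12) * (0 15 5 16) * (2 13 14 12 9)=(0 15 5 16)(2 13 4 9 14)(3 12)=[15, 1, 13, 12, 9, 16, 6, 7, 8, 14, 10, 11, 3, 4, 2, 5, 0]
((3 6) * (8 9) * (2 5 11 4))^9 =(2 5 11 4)(3 6)(8 9)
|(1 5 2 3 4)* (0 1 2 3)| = 6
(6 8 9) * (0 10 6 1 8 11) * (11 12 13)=(0 10 6 12 13 11)(1 8 9)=[10, 8, 2, 3, 4, 5, 12, 7, 9, 1, 6, 0, 13, 11]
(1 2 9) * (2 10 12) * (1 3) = (1 10 12 2 9 3) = [0, 10, 9, 1, 4, 5, 6, 7, 8, 3, 12, 11, 2]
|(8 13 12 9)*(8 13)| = |(9 13 12)| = 3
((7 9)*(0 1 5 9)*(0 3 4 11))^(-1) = ((0 1 5 9 7 3 4 11))^(-1) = (0 11 4 3 7 9 5 1)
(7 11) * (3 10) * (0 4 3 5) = (0 4 3 10 5)(7 11) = [4, 1, 2, 10, 3, 0, 6, 11, 8, 9, 5, 7]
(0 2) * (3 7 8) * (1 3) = (0 2)(1 3 7 8) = [2, 3, 0, 7, 4, 5, 6, 8, 1]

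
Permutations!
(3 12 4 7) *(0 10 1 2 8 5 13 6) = (0 10 1 2 8 5 13 6)(3 12 4 7) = [10, 2, 8, 12, 7, 13, 0, 3, 5, 9, 1, 11, 4, 6]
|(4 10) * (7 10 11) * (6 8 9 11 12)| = |(4 12 6 8 9 11 7 10)| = 8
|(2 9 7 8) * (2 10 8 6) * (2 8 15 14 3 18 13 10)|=30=|(2 9 7 6 8)(3 18 13 10 15 14)|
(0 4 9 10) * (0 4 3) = (0 3)(4 9 10) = [3, 1, 2, 0, 9, 5, 6, 7, 8, 10, 4]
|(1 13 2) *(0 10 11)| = |(0 10 11)(1 13 2)| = 3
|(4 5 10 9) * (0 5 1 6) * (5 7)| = |(0 7 5 10 9 4 1 6)| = 8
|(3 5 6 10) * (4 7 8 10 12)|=|(3 5 6 12 4 7 8 10)|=8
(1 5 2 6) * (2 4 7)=(1 5 4 7 2 6)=[0, 5, 6, 3, 7, 4, 1, 2]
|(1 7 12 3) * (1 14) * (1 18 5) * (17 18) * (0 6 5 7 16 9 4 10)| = 24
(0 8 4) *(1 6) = (0 8 4)(1 6) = [8, 6, 2, 3, 0, 5, 1, 7, 4]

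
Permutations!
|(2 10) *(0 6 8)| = 6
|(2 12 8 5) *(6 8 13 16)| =7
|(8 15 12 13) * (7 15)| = |(7 15 12 13 8)| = 5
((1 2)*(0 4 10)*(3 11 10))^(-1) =((0 4 3 11 10)(1 2))^(-1) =(0 10 11 3 4)(1 2)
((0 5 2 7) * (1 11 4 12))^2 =(0 2)(1 4)(5 7)(11 12)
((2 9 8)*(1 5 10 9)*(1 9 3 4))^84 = ((1 5 10 3 4)(2 9 8))^84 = (1 4 3 10 5)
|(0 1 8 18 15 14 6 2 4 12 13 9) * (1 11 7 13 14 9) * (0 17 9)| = 40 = |(0 11 7 13 1 8 18 15)(2 4 12 14 6)(9 17)|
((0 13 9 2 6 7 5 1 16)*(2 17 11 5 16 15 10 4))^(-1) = (0 16 7 6 2 4 10 15 1 5 11 17 9 13)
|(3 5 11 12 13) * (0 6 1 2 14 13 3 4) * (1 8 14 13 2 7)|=|(0 6 8 14 2 13 4)(1 7)(3 5 11 12)|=28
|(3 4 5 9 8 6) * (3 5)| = 4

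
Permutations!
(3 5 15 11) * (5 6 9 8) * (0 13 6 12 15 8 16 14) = (0 13 6 9 16 14)(3 12 15 11)(5 8) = [13, 1, 2, 12, 4, 8, 9, 7, 5, 16, 10, 3, 15, 6, 0, 11, 14]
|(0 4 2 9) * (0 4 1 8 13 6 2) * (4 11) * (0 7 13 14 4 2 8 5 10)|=|(0 1 5 10)(2 9 11)(4 7 13 6 8 14)|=12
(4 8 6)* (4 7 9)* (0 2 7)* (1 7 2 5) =[5, 7, 2, 3, 8, 1, 0, 9, 6, 4] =(0 5 1 7 9 4 8 6)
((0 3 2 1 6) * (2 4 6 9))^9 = ((0 3 4 6)(1 9 2))^9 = (9)(0 3 4 6)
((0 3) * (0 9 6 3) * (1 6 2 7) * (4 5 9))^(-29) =((1 6 3 4 5 9 2 7))^(-29) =(1 4 2 6 5 7 3 9)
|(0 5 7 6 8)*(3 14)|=10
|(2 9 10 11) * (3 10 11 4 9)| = |(2 3 10 4 9 11)| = 6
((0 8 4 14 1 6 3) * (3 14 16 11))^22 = (0 11 4)(1 6 14)(3 16 8)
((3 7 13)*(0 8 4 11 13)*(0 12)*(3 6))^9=((0 8 4 11 13 6 3 7 12))^9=(13)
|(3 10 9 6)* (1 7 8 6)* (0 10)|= |(0 10 9 1 7 8 6 3)|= 8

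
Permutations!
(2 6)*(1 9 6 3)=[0, 9, 3, 1, 4, 5, 2, 7, 8, 6]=(1 9 6 2 3)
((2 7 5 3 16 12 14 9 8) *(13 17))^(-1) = ((2 7 5 3 16 12 14 9 8)(13 17))^(-1) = (2 8 9 14 12 16 3 5 7)(13 17)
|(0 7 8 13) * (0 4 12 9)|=7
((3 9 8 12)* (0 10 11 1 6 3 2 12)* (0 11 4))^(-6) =((0 10 4)(1 6 3 9 8 11)(2 12))^(-6) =(12)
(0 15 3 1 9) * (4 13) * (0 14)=[15, 9, 2, 1, 13, 5, 6, 7, 8, 14, 10, 11, 12, 4, 0, 3]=(0 15 3 1 9 14)(4 13)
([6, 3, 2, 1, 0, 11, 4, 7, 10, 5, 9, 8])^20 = [4, 1, 2, 3, 6, 5, 0, 7, 8, 9, 10, 11]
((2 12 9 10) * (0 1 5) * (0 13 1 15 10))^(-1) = ((0 15 10 2 12 9)(1 5 13))^(-1) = (0 9 12 2 10 15)(1 13 5)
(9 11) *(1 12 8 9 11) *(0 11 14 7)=(0 11 14 7)(1 12 8 9)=[11, 12, 2, 3, 4, 5, 6, 0, 9, 1, 10, 14, 8, 13, 7]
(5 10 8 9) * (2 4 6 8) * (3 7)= (2 4 6 8 9 5 10)(3 7)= [0, 1, 4, 7, 6, 10, 8, 3, 9, 5, 2]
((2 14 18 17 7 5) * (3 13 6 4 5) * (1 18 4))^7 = ((1 18 17 7 3 13 6)(2 14 4 5))^7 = (18)(2 5 4 14)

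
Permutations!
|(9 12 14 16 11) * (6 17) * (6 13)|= 15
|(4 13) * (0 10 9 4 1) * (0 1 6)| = |(0 10 9 4 13 6)| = 6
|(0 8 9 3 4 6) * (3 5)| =|(0 8 9 5 3 4 6)| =7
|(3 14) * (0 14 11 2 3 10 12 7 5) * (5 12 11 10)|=|(0 14 5)(2 3 10 11)(7 12)|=12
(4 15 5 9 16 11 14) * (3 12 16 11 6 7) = (3 12 16 6 7)(4 15 5 9 11 14) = [0, 1, 2, 12, 15, 9, 7, 3, 8, 11, 10, 14, 16, 13, 4, 5, 6]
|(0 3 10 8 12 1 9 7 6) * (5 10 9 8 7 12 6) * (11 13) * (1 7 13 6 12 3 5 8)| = 6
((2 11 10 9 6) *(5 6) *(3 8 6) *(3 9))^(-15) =((2 11 10 3 8 6)(5 9))^(-15) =(2 3)(5 9)(6 10)(8 11)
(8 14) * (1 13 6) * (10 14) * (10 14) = [0, 13, 2, 3, 4, 5, 1, 7, 14, 9, 10, 11, 12, 6, 8] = (1 13 6)(8 14)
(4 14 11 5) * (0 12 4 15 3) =[12, 1, 2, 0, 14, 15, 6, 7, 8, 9, 10, 5, 4, 13, 11, 3] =(0 12 4 14 11 5 15 3)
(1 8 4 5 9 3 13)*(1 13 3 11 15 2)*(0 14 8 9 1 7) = [14, 9, 7, 3, 5, 1, 6, 0, 4, 11, 10, 15, 12, 13, 8, 2] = (0 14 8 4 5 1 9 11 15 2 7)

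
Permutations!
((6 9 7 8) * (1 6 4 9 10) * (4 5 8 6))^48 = ((1 4 9 7 6 10)(5 8))^48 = (10)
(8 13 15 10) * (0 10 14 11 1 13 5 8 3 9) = [10, 13, 2, 9, 4, 8, 6, 7, 5, 0, 3, 1, 12, 15, 11, 14] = (0 10 3 9)(1 13 15 14 11)(5 8)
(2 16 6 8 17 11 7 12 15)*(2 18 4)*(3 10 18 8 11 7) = (2 16 6 11 3 10 18 4)(7 12 15 8 17) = [0, 1, 16, 10, 2, 5, 11, 12, 17, 9, 18, 3, 15, 13, 14, 8, 6, 7, 4]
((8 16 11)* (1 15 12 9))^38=(1 12)(8 11 16)(9 15)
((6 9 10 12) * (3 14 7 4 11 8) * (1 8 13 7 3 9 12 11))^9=((1 8 9 10 11 13 7 4)(3 14)(6 12))^9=(1 8 9 10 11 13 7 4)(3 14)(6 12)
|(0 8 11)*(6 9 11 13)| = |(0 8 13 6 9 11)| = 6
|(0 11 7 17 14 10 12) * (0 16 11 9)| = 14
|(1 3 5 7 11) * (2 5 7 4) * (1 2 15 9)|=9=|(1 3 7 11 2 5 4 15 9)|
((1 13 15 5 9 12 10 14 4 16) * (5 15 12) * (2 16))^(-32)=(16)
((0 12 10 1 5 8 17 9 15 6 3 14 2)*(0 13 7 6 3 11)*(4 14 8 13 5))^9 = ((0 12 10 1 4 14 2 5 13 7 6 11)(3 8 17 9 15))^9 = (0 7 2 1)(3 15 9 17 8)(4 12 6 5)(10 11 13 14)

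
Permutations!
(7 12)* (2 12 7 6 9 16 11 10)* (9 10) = [0, 1, 12, 3, 4, 5, 10, 7, 8, 16, 2, 9, 6, 13, 14, 15, 11] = (2 12 6 10)(9 16 11)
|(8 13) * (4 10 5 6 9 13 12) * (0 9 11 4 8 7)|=20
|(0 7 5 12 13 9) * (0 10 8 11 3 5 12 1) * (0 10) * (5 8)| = 15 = |(0 7 12 13 9)(1 10 5)(3 8 11)|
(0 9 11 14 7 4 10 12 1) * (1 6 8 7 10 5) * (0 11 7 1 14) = (0 9 7 4 5 14 10 12 6 8 1 11) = [9, 11, 2, 3, 5, 14, 8, 4, 1, 7, 12, 0, 6, 13, 10]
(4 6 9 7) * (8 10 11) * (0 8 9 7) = (0 8 10 11 9)(4 6 7) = [8, 1, 2, 3, 6, 5, 7, 4, 10, 0, 11, 9]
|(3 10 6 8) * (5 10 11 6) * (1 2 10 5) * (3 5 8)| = 6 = |(1 2 10)(3 11 6)(5 8)|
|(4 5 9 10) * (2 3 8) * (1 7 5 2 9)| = 6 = |(1 7 5)(2 3 8 9 10 4)|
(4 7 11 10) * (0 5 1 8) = [5, 8, 2, 3, 7, 1, 6, 11, 0, 9, 4, 10] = (0 5 1 8)(4 7 11 10)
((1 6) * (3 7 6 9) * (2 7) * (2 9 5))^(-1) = (1 6 7 2 5)(3 9)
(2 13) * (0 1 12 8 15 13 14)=(0 1 12 8 15 13 2 14)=[1, 12, 14, 3, 4, 5, 6, 7, 15, 9, 10, 11, 8, 2, 0, 13]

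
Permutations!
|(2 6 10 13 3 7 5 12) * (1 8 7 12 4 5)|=6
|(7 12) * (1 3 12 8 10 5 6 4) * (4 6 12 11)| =20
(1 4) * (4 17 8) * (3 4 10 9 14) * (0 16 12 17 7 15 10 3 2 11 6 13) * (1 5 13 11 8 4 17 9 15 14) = (0 16 12 9 1 7 14 2 8 3 17 4 5 13)(6 11)(10 15) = [16, 7, 8, 17, 5, 13, 11, 14, 3, 1, 15, 6, 9, 0, 2, 10, 12, 4]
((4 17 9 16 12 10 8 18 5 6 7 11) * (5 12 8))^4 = ((4 17 9 16 8 18 12 10 5 6 7 11))^4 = (4 8 5)(6 17 18)(7 9 12)(10 11 16)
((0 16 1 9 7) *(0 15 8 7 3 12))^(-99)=(0 9)(1 12)(3 16)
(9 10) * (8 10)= (8 10 9)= [0, 1, 2, 3, 4, 5, 6, 7, 10, 8, 9]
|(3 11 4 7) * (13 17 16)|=|(3 11 4 7)(13 17 16)|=12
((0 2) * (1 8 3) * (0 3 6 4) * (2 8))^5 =((0 8 6 4)(1 2 3))^5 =(0 8 6 4)(1 3 2)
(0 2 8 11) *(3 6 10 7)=[2, 1, 8, 6, 4, 5, 10, 3, 11, 9, 7, 0]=(0 2 8 11)(3 6 10 7)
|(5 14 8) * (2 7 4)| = 3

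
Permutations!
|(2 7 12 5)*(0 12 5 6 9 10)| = |(0 12 6 9 10)(2 7 5)| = 15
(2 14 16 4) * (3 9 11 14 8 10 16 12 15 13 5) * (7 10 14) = (2 8 14 12 15 13 5 3 9 11 7 10 16 4) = [0, 1, 8, 9, 2, 3, 6, 10, 14, 11, 16, 7, 15, 5, 12, 13, 4]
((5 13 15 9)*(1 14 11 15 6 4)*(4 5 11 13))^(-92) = (1 5 13)(4 6 14)(9 11 15)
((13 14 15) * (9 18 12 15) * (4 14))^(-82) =(4 9 12 13 14 18 15)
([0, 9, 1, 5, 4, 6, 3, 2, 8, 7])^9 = (1 9 7 2)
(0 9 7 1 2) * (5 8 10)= (0 9 7 1 2)(5 8 10)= [9, 2, 0, 3, 4, 8, 6, 1, 10, 7, 5]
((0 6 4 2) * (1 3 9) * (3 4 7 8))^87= (0 1 8)(2 9 7)(3 6 4)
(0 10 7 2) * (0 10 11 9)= (0 11 9)(2 10 7)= [11, 1, 10, 3, 4, 5, 6, 2, 8, 0, 7, 9]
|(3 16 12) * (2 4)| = 6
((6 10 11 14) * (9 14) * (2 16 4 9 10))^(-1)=((2 16 4 9 14 6)(10 11))^(-1)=(2 6 14 9 4 16)(10 11)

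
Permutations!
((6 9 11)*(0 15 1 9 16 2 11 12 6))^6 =((0 15 1 9 12 6 16 2 11))^6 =(0 16 9)(1 11 6)(2 12 15)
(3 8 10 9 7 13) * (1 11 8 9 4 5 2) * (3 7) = (1 11 8 10 4 5 2)(3 9)(7 13) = [0, 11, 1, 9, 5, 2, 6, 13, 10, 3, 4, 8, 12, 7]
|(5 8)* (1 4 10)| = |(1 4 10)(5 8)| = 6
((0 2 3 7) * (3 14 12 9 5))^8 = ((0 2 14 12 9 5 3 7))^8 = (14)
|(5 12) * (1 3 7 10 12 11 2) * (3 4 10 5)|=|(1 4 10 12 3 7 5 11 2)|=9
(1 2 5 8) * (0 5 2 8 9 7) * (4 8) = (0 5 9 7)(1 4 8) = [5, 4, 2, 3, 8, 9, 6, 0, 1, 7]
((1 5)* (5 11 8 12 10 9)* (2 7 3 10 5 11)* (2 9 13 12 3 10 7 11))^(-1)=((1 9 2 11 8 3 7 10 13 12 5))^(-1)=(1 5 12 13 10 7 3 8 11 2 9)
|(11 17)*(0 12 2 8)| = 4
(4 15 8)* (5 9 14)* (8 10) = (4 15 10 8)(5 9 14) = [0, 1, 2, 3, 15, 9, 6, 7, 4, 14, 8, 11, 12, 13, 5, 10]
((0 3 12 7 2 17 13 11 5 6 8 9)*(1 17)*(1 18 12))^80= (18)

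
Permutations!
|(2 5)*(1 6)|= 2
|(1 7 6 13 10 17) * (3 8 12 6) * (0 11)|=|(0 11)(1 7 3 8 12 6 13 10 17)|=18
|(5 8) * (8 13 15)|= 4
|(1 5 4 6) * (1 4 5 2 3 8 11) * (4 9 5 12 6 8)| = 12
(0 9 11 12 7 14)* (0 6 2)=(0 9 11 12 7 14 6 2)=[9, 1, 0, 3, 4, 5, 2, 14, 8, 11, 10, 12, 7, 13, 6]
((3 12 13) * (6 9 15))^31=(3 12 13)(6 9 15)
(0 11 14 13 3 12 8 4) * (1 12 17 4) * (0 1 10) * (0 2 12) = (0 11 14 13 3 17 4 1)(2 12 8 10) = [11, 0, 12, 17, 1, 5, 6, 7, 10, 9, 2, 14, 8, 3, 13, 15, 16, 4]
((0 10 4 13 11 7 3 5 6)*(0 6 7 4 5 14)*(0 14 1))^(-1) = ((14)(0 10 5 7 3 1)(4 13 11))^(-1) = (14)(0 1 3 7 5 10)(4 11 13)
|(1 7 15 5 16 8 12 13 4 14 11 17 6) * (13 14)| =22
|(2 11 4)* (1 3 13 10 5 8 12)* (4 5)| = |(1 3 13 10 4 2 11 5 8 12)| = 10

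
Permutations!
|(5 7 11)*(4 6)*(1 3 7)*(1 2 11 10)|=|(1 3 7 10)(2 11 5)(4 6)|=12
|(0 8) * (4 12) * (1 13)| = 2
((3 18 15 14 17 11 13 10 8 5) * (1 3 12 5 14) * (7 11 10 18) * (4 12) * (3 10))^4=(1 17 13 10 3 18 8 7 15 14 11)(4 12 5)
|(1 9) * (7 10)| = 2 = |(1 9)(7 10)|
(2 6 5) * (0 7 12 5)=(0 7 12 5 2 6)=[7, 1, 6, 3, 4, 2, 0, 12, 8, 9, 10, 11, 5]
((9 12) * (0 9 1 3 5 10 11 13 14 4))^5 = ((0 9 12 1 3 5 10 11 13 14 4))^5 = (0 5 4 3 14 1 13 12 11 9 10)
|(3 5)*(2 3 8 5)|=|(2 3)(5 8)|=2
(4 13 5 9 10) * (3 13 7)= (3 13 5 9 10 4 7)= [0, 1, 2, 13, 7, 9, 6, 3, 8, 10, 4, 11, 12, 5]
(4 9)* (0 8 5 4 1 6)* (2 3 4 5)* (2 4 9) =[8, 6, 3, 9, 2, 5, 0, 7, 4, 1] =(0 8 4 2 3 9 1 6)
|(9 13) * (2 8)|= |(2 8)(9 13)|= 2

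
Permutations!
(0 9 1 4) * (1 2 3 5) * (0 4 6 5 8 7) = (0 9 2 3 8 7)(1 6 5) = [9, 6, 3, 8, 4, 1, 5, 0, 7, 2]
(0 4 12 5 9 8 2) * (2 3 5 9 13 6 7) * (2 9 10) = [4, 1, 0, 5, 12, 13, 7, 9, 3, 8, 2, 11, 10, 6] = (0 4 12 10 2)(3 5 13 6 7 9 8)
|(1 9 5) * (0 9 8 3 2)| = |(0 9 5 1 8 3 2)| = 7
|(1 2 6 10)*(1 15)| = 5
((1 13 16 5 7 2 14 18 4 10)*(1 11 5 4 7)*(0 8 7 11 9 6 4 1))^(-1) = (0 5 11 18 14 2 7 8)(1 16 13)(4 6 9 10)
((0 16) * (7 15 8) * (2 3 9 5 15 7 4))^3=((0 16)(2 3 9 5 15 8 4))^3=(0 16)(2 5 4 9 8 3 15)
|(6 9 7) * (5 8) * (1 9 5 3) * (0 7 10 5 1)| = 9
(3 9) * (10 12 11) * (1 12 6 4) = (1 12 11 10 6 4)(3 9) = [0, 12, 2, 9, 1, 5, 4, 7, 8, 3, 6, 10, 11]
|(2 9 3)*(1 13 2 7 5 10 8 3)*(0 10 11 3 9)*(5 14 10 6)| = 13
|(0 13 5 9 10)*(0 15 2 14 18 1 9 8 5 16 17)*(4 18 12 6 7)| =44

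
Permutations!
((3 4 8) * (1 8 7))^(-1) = ((1 8 3 4 7))^(-1) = (1 7 4 3 8)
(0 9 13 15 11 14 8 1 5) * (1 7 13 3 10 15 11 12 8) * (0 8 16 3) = [9, 5, 2, 10, 4, 8, 6, 13, 7, 0, 15, 14, 16, 11, 1, 12, 3] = (0 9)(1 5 8 7 13 11 14)(3 10 15 12 16)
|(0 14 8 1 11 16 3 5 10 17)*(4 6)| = 10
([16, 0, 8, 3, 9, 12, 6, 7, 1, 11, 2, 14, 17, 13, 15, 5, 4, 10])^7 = [5, 15, 11, 3, 17, 0, 6, 7, 14, 10, 9, 2, 16, 13, 8, 1, 12, 4]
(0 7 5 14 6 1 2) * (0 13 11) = (0 7 5 14 6 1 2 13 11) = [7, 2, 13, 3, 4, 14, 1, 5, 8, 9, 10, 0, 12, 11, 6]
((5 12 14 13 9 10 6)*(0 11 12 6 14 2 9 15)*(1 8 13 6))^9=(0 1 10 11 8 14 12 13 6 2 15 5 9)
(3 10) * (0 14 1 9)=[14, 9, 2, 10, 4, 5, 6, 7, 8, 0, 3, 11, 12, 13, 1]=(0 14 1 9)(3 10)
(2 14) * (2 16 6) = (2 14 16 6) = [0, 1, 14, 3, 4, 5, 2, 7, 8, 9, 10, 11, 12, 13, 16, 15, 6]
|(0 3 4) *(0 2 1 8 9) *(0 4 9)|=|(0 3 9 4 2 1 8)|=7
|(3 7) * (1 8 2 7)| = |(1 8 2 7 3)| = 5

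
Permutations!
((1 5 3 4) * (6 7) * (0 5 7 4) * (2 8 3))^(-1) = ((0 5 2 8 3)(1 7 6 4))^(-1) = (0 3 8 2 5)(1 4 6 7)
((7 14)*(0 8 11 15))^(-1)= (0 15 11 8)(7 14)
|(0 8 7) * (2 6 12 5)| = 12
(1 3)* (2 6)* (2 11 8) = (1 3)(2 6 11 8) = [0, 3, 6, 1, 4, 5, 11, 7, 2, 9, 10, 8]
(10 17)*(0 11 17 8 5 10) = (0 11 17)(5 10 8) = [11, 1, 2, 3, 4, 10, 6, 7, 5, 9, 8, 17, 12, 13, 14, 15, 16, 0]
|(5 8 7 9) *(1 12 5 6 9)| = 10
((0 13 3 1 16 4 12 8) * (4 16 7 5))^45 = (16)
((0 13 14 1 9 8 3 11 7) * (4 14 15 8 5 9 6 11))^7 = (0 1 8 7 14 15 11 4 13 6 3)(5 9)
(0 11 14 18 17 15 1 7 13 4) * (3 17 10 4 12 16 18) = (0 11 14 3 17 15 1 7 13 12 16 18 10 4) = [11, 7, 2, 17, 0, 5, 6, 13, 8, 9, 4, 14, 16, 12, 3, 1, 18, 15, 10]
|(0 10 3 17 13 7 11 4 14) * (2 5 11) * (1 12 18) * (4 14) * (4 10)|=33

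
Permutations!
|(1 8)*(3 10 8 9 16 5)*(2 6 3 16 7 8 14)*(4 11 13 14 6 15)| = 12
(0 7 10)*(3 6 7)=(0 3 6 7 10)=[3, 1, 2, 6, 4, 5, 7, 10, 8, 9, 0]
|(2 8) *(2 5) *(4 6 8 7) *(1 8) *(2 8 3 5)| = 8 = |(1 3 5 8 2 7 4 6)|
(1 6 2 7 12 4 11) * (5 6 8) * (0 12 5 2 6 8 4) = (0 12)(1 4 11)(2 7 5 8) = [12, 4, 7, 3, 11, 8, 6, 5, 2, 9, 10, 1, 0]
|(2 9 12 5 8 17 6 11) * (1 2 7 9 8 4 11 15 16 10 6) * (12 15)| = |(1 2 8 17)(4 11 7 9 15 16 10 6 12 5)| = 20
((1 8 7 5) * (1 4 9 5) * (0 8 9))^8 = (0 8 7 1 9 5 4)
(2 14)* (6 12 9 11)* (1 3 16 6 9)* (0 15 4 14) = (0 15 4 14 2)(1 3 16 6 12)(9 11) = [15, 3, 0, 16, 14, 5, 12, 7, 8, 11, 10, 9, 1, 13, 2, 4, 6]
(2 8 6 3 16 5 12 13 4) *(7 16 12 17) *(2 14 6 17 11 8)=(3 12 13 4 14 6)(5 11 8 17 7 16)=[0, 1, 2, 12, 14, 11, 3, 16, 17, 9, 10, 8, 13, 4, 6, 15, 5, 7]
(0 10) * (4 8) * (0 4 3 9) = (0 10 4 8 3 9) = [10, 1, 2, 9, 8, 5, 6, 7, 3, 0, 4]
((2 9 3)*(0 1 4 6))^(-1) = ((0 1 4 6)(2 9 3))^(-1) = (0 6 4 1)(2 3 9)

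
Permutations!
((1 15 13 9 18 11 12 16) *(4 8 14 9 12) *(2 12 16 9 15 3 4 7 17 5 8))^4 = (1 12 7 14)(2 11 8 16)(3 9 17 15)(4 18 5 13)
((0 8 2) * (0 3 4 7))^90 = ((0 8 2 3 4 7))^90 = (8)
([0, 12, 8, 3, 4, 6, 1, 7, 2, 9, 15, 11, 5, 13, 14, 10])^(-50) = (15)(1 5)(6 12)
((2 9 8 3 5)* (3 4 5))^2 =(2 8 5 9 4)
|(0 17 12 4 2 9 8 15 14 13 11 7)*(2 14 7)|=12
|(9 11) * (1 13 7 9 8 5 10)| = |(1 13 7 9 11 8 5 10)| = 8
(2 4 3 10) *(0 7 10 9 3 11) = [7, 1, 4, 9, 11, 5, 6, 10, 8, 3, 2, 0] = (0 7 10 2 4 11)(3 9)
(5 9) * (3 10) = [0, 1, 2, 10, 4, 9, 6, 7, 8, 5, 3] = (3 10)(5 9)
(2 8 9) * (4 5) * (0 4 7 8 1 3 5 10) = (0 4 10)(1 3 5 7 8 9 2) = [4, 3, 1, 5, 10, 7, 6, 8, 9, 2, 0]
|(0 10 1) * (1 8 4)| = |(0 10 8 4 1)| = 5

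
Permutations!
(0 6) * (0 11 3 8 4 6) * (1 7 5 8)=(1 7 5 8 4 6 11 3)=[0, 7, 2, 1, 6, 8, 11, 5, 4, 9, 10, 3]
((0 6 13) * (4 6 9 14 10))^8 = (0 9 14 10 4 6 13)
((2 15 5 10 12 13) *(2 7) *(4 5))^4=(2 10)(4 13)(5 7)(12 15)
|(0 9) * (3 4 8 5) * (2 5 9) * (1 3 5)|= 7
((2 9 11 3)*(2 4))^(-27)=(2 3 9 4 11)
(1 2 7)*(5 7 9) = (1 2 9 5 7) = [0, 2, 9, 3, 4, 7, 6, 1, 8, 5]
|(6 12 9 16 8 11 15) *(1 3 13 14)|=28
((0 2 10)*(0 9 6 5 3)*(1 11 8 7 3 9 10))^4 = (0 8 2 7 1 3 11)(5 9 6)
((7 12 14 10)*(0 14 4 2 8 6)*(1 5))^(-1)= ((0 14 10 7 12 4 2 8 6)(1 5))^(-1)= (0 6 8 2 4 12 7 10 14)(1 5)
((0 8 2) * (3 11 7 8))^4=(0 8 11)(2 7 3)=((0 3 11 7 8 2))^4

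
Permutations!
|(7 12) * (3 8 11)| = 6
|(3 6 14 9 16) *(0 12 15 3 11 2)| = 10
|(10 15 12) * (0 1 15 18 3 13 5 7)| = 10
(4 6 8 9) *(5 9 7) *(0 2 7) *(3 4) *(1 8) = (0 2 7 5 9 3 4 6 1 8) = [2, 8, 7, 4, 6, 9, 1, 5, 0, 3]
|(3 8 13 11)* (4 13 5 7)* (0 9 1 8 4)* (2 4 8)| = |(0 9 1 2 4 13 11 3 8 5 7)| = 11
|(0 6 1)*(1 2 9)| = 5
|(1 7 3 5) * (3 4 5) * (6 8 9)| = 12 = |(1 7 4 5)(6 8 9)|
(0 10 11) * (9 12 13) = (0 10 11)(9 12 13) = [10, 1, 2, 3, 4, 5, 6, 7, 8, 12, 11, 0, 13, 9]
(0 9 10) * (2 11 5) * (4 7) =[9, 1, 11, 3, 7, 2, 6, 4, 8, 10, 0, 5] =(0 9 10)(2 11 5)(4 7)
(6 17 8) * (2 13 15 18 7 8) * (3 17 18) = (2 13 15 3 17)(6 18 7 8) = [0, 1, 13, 17, 4, 5, 18, 8, 6, 9, 10, 11, 12, 15, 14, 3, 16, 2, 7]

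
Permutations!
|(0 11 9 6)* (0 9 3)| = |(0 11 3)(6 9)| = 6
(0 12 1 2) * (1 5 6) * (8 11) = [12, 2, 0, 3, 4, 6, 1, 7, 11, 9, 10, 8, 5] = (0 12 5 6 1 2)(8 11)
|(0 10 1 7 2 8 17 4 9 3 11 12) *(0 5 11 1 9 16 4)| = 18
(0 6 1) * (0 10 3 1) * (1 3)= (0 6)(1 10)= [6, 10, 2, 3, 4, 5, 0, 7, 8, 9, 1]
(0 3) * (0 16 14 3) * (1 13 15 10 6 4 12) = (1 13 15 10 6 4 12)(3 16 14) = [0, 13, 2, 16, 12, 5, 4, 7, 8, 9, 6, 11, 1, 15, 3, 10, 14]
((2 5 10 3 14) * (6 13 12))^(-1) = ((2 5 10 3 14)(6 13 12))^(-1) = (2 14 3 10 5)(6 12 13)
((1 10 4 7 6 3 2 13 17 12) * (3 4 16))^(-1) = ((1 10 16 3 2 13 17 12)(4 7 6))^(-1) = (1 12 17 13 2 3 16 10)(4 6 7)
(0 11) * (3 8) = (0 11)(3 8) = [11, 1, 2, 8, 4, 5, 6, 7, 3, 9, 10, 0]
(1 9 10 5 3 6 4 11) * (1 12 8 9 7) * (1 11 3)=[0, 7, 2, 6, 3, 1, 4, 11, 9, 10, 5, 12, 8]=(1 7 11 12 8 9 10 5)(3 6 4)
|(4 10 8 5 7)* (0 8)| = 6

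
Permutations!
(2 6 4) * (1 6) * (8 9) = (1 6 4 2)(8 9) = [0, 6, 1, 3, 2, 5, 4, 7, 9, 8]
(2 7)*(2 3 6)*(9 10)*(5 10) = (2 7 3 6)(5 10 9) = [0, 1, 7, 6, 4, 10, 2, 3, 8, 5, 9]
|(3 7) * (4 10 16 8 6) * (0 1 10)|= 14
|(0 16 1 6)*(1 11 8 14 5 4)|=9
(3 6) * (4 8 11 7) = (3 6)(4 8 11 7) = [0, 1, 2, 6, 8, 5, 3, 4, 11, 9, 10, 7]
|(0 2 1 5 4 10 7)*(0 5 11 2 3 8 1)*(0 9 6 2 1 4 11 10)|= 60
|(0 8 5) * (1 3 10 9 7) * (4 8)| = |(0 4 8 5)(1 3 10 9 7)| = 20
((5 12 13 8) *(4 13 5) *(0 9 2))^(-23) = ((0 9 2)(4 13 8)(5 12))^(-23) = (0 9 2)(4 13 8)(5 12)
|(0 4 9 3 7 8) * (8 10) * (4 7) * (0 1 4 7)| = |(1 4 9 3 7 10 8)| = 7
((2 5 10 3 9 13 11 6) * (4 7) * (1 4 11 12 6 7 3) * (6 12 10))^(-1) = ((1 4 3 9 13 10)(2 5 6)(7 11))^(-1) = (1 10 13 9 3 4)(2 6 5)(7 11)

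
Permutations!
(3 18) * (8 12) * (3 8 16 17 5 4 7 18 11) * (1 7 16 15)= [0, 7, 2, 11, 16, 4, 6, 18, 12, 9, 10, 3, 15, 13, 14, 1, 17, 5, 8]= (1 7 18 8 12 15)(3 11)(4 16 17 5)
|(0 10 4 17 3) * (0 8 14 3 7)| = 15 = |(0 10 4 17 7)(3 8 14)|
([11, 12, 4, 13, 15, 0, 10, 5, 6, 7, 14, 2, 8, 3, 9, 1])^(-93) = [1, 14, 8, 13, 6, 15, 5, 4, 7, 2, 0, 12, 9, 3, 11, 10]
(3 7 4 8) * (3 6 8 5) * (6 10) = (3 7 4 5)(6 8 10) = [0, 1, 2, 7, 5, 3, 8, 4, 10, 9, 6]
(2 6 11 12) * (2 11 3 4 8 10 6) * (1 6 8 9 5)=[0, 6, 2, 4, 9, 1, 3, 7, 10, 5, 8, 12, 11]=(1 6 3 4 9 5)(8 10)(11 12)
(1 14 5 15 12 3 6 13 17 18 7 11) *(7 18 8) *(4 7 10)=(18)(1 14 5 15 12 3 6 13 17 8 10 4 7 11)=[0, 14, 2, 6, 7, 15, 13, 11, 10, 9, 4, 1, 3, 17, 5, 12, 16, 8, 18]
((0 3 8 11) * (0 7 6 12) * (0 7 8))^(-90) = ((0 3)(6 12 7)(8 11))^(-90) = (12)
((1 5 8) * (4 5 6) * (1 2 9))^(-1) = ((1 6 4 5 8 2 9))^(-1) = (1 9 2 8 5 4 6)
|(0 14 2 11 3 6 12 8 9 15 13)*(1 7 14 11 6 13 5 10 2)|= 24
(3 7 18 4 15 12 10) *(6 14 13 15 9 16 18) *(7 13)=(3 13 15 12 10)(4 9 16 18)(6 14 7)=[0, 1, 2, 13, 9, 5, 14, 6, 8, 16, 3, 11, 10, 15, 7, 12, 18, 17, 4]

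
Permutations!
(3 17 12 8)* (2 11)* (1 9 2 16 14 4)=(1 9 2 11 16 14 4)(3 17 12 8)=[0, 9, 11, 17, 1, 5, 6, 7, 3, 2, 10, 16, 8, 13, 4, 15, 14, 12]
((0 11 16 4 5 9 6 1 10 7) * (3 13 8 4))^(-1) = (0 7 10 1 6 9 5 4 8 13 3 16 11)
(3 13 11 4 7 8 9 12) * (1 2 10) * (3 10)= (1 2 3 13 11 4 7 8 9 12 10)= [0, 2, 3, 13, 7, 5, 6, 8, 9, 12, 1, 4, 10, 11]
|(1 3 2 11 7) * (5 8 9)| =|(1 3 2 11 7)(5 8 9)| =15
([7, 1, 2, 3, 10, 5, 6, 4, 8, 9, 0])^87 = (0 10 4 7)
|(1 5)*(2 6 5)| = 4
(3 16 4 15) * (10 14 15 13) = [0, 1, 2, 16, 13, 5, 6, 7, 8, 9, 14, 11, 12, 10, 15, 3, 4] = (3 16 4 13 10 14 15)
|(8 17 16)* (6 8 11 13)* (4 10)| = 6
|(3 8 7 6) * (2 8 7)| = 6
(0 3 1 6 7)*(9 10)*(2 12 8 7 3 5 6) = (0 5 6 3 1 2 12 8 7)(9 10) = [5, 2, 12, 1, 4, 6, 3, 0, 7, 10, 9, 11, 8]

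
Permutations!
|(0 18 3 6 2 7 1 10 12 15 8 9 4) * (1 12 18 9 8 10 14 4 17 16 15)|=15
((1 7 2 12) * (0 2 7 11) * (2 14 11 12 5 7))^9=((0 14 11)(1 12)(2 5 7))^9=(14)(1 12)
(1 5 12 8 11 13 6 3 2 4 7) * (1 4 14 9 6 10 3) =[0, 5, 14, 2, 7, 12, 1, 4, 11, 6, 3, 13, 8, 10, 9] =(1 5 12 8 11 13 10 3 2 14 9 6)(4 7)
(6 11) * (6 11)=[0, 1, 2, 3, 4, 5, 6, 7, 8, 9, 10, 11]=(11)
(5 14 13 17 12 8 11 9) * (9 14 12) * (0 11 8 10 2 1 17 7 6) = (0 11 14 13 7 6)(1 17 9 5 12 10 2) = [11, 17, 1, 3, 4, 12, 0, 6, 8, 5, 2, 14, 10, 7, 13, 15, 16, 9]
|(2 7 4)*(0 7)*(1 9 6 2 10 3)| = 9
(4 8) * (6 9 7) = [0, 1, 2, 3, 8, 5, 9, 6, 4, 7] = (4 8)(6 9 7)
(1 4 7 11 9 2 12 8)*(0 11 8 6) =(0 11 9 2 12 6)(1 4 7 8) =[11, 4, 12, 3, 7, 5, 0, 8, 1, 2, 10, 9, 6]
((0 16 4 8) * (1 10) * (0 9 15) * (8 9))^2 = (0 4 15 16 9) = ((0 16 4 9 15)(1 10))^2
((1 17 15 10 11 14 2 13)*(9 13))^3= ((1 17 15 10 11 14 2 9 13))^3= (1 10 2)(9 17 11)(13 15 14)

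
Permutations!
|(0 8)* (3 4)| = |(0 8)(3 4)| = 2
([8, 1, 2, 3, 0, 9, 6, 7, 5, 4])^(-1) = (0 4 9 5 8)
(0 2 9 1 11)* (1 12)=(0 2 9 12 1 11)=[2, 11, 9, 3, 4, 5, 6, 7, 8, 12, 10, 0, 1]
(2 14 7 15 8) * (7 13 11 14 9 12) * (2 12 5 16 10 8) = (2 9 5 16 10 8 12 7 15)(11 14 13) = [0, 1, 9, 3, 4, 16, 6, 15, 12, 5, 8, 14, 7, 11, 13, 2, 10]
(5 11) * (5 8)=(5 11 8)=[0, 1, 2, 3, 4, 11, 6, 7, 5, 9, 10, 8]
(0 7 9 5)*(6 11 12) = (0 7 9 5)(6 11 12) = [7, 1, 2, 3, 4, 0, 11, 9, 8, 5, 10, 12, 6]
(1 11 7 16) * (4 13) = [0, 11, 2, 3, 13, 5, 6, 16, 8, 9, 10, 7, 12, 4, 14, 15, 1] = (1 11 7 16)(4 13)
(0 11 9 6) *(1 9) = (0 11 1 9 6) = [11, 9, 2, 3, 4, 5, 0, 7, 8, 6, 10, 1]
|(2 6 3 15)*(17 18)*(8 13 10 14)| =4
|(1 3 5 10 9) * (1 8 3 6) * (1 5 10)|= 12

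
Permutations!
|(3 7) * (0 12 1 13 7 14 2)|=8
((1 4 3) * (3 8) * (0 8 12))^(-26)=(0 4 3)(1 8 12)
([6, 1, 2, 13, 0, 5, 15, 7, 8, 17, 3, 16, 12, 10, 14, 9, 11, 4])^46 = (0 17 15)(3 13 10)(4 9 6)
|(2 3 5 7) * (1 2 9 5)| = |(1 2 3)(5 7 9)| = 3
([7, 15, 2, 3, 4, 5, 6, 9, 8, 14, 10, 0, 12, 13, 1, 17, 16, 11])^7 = [11, 14, 2, 3, 4, 5, 6, 0, 8, 7, 10, 17, 12, 13, 9, 1, 16, 15]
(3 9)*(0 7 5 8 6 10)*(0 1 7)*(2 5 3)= (1 7 3 9 2 5 8 6 10)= [0, 7, 5, 9, 4, 8, 10, 3, 6, 2, 1]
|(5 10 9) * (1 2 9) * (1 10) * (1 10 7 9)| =|(1 2)(5 10 7 9)| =4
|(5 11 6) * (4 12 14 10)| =|(4 12 14 10)(5 11 6)| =12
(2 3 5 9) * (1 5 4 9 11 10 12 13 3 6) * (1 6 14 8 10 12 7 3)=(1 5 11 12 13)(2 14 8 10 7 3 4 9)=[0, 5, 14, 4, 9, 11, 6, 3, 10, 2, 7, 12, 13, 1, 8]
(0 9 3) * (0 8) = (0 9 3 8) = [9, 1, 2, 8, 4, 5, 6, 7, 0, 3]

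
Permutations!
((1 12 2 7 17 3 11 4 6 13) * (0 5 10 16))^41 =(0 5 10 16)(1 12 2 7 17 3 11 4 6 13)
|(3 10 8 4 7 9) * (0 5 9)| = 8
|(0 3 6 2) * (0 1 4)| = 6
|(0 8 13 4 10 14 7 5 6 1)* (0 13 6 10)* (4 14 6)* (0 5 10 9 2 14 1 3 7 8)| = |(1 13)(2 14 8 4 5 9)(3 7 10 6)| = 12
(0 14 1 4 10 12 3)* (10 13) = [14, 4, 2, 0, 13, 5, 6, 7, 8, 9, 12, 11, 3, 10, 1] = (0 14 1 4 13 10 12 3)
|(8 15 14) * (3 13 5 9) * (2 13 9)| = 6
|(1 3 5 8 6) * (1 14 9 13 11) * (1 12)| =|(1 3 5 8 6 14 9 13 11 12)| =10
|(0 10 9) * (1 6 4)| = 3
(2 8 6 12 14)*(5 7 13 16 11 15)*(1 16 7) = (1 16 11 15 5)(2 8 6 12 14)(7 13) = [0, 16, 8, 3, 4, 1, 12, 13, 6, 9, 10, 15, 14, 7, 2, 5, 11]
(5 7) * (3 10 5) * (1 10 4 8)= (1 10 5 7 3 4 8)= [0, 10, 2, 4, 8, 7, 6, 3, 1, 9, 5]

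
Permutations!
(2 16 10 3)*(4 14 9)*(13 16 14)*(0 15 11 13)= [15, 1, 14, 2, 0, 5, 6, 7, 8, 4, 3, 13, 12, 16, 9, 11, 10]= (0 15 11 13 16 10 3 2 14 9 4)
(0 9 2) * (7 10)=[9, 1, 0, 3, 4, 5, 6, 10, 8, 2, 7]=(0 9 2)(7 10)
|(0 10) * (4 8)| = |(0 10)(4 8)| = 2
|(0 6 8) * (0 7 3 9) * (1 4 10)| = 6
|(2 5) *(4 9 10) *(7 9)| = |(2 5)(4 7 9 10)| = 4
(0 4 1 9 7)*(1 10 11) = (0 4 10 11 1 9 7) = [4, 9, 2, 3, 10, 5, 6, 0, 8, 7, 11, 1]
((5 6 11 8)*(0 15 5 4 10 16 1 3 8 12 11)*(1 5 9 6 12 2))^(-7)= (0 15 9 6)(1 4 5 2 8 16 11 3 10 12)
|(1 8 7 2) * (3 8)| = 5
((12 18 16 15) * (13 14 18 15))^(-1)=((12 15)(13 14 18 16))^(-1)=(12 15)(13 16 18 14)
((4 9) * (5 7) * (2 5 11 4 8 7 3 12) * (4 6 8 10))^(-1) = ((2 5 3 12)(4 9 10)(6 8 7 11))^(-1) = (2 12 3 5)(4 10 9)(6 11 7 8)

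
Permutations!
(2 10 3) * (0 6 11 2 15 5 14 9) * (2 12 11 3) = (0 6 3 15 5 14 9)(2 10)(11 12) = [6, 1, 10, 15, 4, 14, 3, 7, 8, 0, 2, 12, 11, 13, 9, 5]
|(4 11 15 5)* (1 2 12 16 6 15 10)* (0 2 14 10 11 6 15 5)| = 15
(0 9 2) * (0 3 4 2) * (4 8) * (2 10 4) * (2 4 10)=[9, 1, 3, 8, 2, 5, 6, 7, 4, 0, 10]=(10)(0 9)(2 3 8 4)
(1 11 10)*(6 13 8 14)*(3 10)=(1 11 3 10)(6 13 8 14)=[0, 11, 2, 10, 4, 5, 13, 7, 14, 9, 1, 3, 12, 8, 6]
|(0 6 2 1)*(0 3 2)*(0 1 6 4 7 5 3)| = 8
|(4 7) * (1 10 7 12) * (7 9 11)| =7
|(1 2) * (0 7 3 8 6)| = |(0 7 3 8 6)(1 2)| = 10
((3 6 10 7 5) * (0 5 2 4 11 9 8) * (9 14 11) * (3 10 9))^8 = ((0 5 10 7 2 4 3 6 9 8)(11 14))^8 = (14)(0 9 3 2 10)(4 7 5 8 6)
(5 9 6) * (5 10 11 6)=[0, 1, 2, 3, 4, 9, 10, 7, 8, 5, 11, 6]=(5 9)(6 10 11)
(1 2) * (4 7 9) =(1 2)(4 7 9) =[0, 2, 1, 3, 7, 5, 6, 9, 8, 4]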